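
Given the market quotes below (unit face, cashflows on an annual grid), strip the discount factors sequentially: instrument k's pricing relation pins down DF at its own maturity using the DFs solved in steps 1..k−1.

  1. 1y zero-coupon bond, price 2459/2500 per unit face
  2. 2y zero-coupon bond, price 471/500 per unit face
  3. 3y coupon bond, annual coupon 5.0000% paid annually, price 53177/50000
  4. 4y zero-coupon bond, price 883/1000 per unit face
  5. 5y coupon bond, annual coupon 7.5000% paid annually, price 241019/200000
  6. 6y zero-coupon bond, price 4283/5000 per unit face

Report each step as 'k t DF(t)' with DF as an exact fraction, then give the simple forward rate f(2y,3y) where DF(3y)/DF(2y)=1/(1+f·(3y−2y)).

1 1 2459/2500
2 2 471/500
3 3 2303/2500
4 4 883/1000
5 5 538/625
6 6 4283/5000
f(2y,3y) = ((471/500)/(2303/2500) − 1)/(1) = 52/2303 ≈ 2.2579%

step 1 [1y] zero: DF = P = 2459/2500 ≈ 0.983600
step 2 [2y] zero: DF = P = 471/500 ≈ 0.942000
step 3 [3y] bond c/1=1/20: DF=(53177/50000 − 1/20·(0.983600+0.942000))/(1+1/20) = 2303/2500 ≈ 0.921200
step 4 [4y] zero: DF = P = 883/1000 ≈ 0.883000
step 5 [5y] bond c/1=3/40: DF=(241019/200000 − 3/40·(0.983600+0.942000+0.921200+0.883000))/(1+3/40) = 538/625 ≈ 0.860800
step 6 [6y] zero: DF = P = 4283/5000 ≈ 0.856600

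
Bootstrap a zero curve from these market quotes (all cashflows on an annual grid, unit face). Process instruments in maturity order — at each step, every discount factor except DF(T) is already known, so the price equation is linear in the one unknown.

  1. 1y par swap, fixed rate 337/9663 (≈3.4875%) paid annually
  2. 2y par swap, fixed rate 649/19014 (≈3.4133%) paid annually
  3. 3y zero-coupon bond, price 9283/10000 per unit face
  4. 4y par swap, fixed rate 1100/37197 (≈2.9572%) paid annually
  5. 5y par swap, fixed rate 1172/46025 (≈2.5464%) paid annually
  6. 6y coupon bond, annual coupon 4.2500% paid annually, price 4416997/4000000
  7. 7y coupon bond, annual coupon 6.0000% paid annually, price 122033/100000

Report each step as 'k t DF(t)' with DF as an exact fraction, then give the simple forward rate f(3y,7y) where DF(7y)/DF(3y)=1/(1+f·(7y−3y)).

step 1 [1y] swap r/1=337/9663: DF=(1 − 337/9663·(0))/(1+337/9663) = 9663/10000 ≈ 0.966300
step 2 [2y] swap r/1=649/19014: DF=(1 − 649/19014·(0.966300))/(1+649/19014) = 9351/10000 ≈ 0.935100
step 3 [3y] zero: DF = P = 9283/10000 ≈ 0.928300
step 4 [4y] swap r/1=1100/37197: DF=(1 − 1100/37197·(0.966300+0.935100+0.928300))/(1+1100/37197) = 89/100 ≈ 0.890000
step 5 [5y] swap r/1=1172/46025: DF=(1 − 1172/46025·(0.966300+0.935100+0.928300+0.890000))/(1+1172/46025) = 2207/2500 ≈ 0.882800
step 6 [6y] bond c/1=17/400: DF=(4416997/4000000 − 17/400·(0.966300+0.935100+0.928300+0.890000+0.882800))/(1+17/400) = 2179/2500 ≈ 0.871600
step 7 [7y] bond c/1=3/50: DF=(122033/100000 − 3/50·(0.966300+0.935100+0.928300+0.890000+0.882800+0.871600))/(1+3/50) = 4207/5000 ≈ 0.841400

1 1 9663/10000
2 2 9351/10000
3 3 9283/10000
4 4 89/100
5 5 2207/2500
6 6 2179/2500
7 7 4207/5000
f(3y,7y) = ((9283/10000)/(4207/5000) − 1)/(4) = 869/33656 ≈ 2.5820%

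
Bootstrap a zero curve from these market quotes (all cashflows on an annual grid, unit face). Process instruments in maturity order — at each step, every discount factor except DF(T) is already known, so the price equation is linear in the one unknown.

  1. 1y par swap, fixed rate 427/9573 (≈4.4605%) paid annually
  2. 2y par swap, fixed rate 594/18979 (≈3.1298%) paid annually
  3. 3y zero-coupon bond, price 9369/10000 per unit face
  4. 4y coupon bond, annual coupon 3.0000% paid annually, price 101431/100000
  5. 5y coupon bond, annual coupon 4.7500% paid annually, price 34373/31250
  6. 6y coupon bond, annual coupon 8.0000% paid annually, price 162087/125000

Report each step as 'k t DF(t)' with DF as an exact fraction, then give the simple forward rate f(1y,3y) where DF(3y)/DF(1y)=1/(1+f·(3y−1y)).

1 1 9573/10000
2 2 4703/5000
3 3 9369/10000
4 4 4511/5000
5 5 4403/5000
6 6 4293/5000
f(1y,3y) = ((9573/10000)/(9369/10000) − 1)/(2) = 34/3123 ≈ 1.0887%

step 1 [1y] swap r/1=427/9573: DF=(1 − 427/9573·(0))/(1+427/9573) = 9573/10000 ≈ 0.957300
step 2 [2y] swap r/1=594/18979: DF=(1 − 594/18979·(0.957300))/(1+594/18979) = 4703/5000 ≈ 0.940600
step 3 [3y] zero: DF = P = 9369/10000 ≈ 0.936900
step 4 [4y] bond c/1=3/100: DF=(101431/100000 − 3/100·(0.957300+0.940600+0.936900))/(1+3/100) = 4511/5000 ≈ 0.902200
step 5 [5y] bond c/1=19/400: DF=(34373/31250 − 19/400·(0.957300+0.940600+0.936900+0.902200))/(1+19/400) = 4403/5000 ≈ 0.880600
step 6 [6y] bond c/1=2/25: DF=(162087/125000 − 2/25·(0.957300+0.940600+0.936900+0.902200+0.880600))/(1+2/25) = 4293/5000 ≈ 0.858600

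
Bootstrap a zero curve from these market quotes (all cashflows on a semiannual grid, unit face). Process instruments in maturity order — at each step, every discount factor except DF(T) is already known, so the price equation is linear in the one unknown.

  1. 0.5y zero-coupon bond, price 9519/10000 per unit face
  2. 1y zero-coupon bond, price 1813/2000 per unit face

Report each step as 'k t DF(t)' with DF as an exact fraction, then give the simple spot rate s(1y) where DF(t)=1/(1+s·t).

1 1/2 9519/10000
2 1 1813/2000
s(1y) = (1/(1813/2000) − 1)/(1) = 187/1813 ≈ 10.3144%

step 1 [0.5y] zero: DF = P = 9519/10000 ≈ 0.951900
step 2 [1y] zero: DF = P = 1813/2000 ≈ 0.906500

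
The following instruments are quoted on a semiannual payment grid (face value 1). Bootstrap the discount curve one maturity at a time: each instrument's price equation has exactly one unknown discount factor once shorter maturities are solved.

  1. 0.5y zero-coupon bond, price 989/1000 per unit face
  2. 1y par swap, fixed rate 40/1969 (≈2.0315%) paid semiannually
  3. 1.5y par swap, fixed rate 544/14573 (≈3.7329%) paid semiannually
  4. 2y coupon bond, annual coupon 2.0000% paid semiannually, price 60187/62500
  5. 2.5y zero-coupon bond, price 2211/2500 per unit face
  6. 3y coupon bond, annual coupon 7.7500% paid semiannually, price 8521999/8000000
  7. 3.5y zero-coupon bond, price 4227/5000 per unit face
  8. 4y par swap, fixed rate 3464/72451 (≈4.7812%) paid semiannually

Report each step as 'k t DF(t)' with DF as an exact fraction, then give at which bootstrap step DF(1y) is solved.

step 1 [0.5y] zero: DF = P = 989/1000 ≈ 0.989000
step 2 [1y] swap r/2=20/1969: DF=(1 − 20/1969·(0.989000))/(1+20/1969) = 49/50 ≈ 0.980000
step 3 [1.5y] swap r/2=272/14573: DF=(1 − 272/14573·(0.989000+0.980000))/(1+272/14573) = 591/625 ≈ 0.945600
step 4 [2y] bond c/2=1/100: DF=(60187/62500 − 1/100·(0.989000+0.980000+0.945600))/(1+1/100) = 4623/5000 ≈ 0.924600
step 5 [2.5y] zero: DF = P = 2211/2500 ≈ 0.884400
step 6 [3y] bond c/2=31/800: DF=(8521999/8000000 − 31/800·(0.989000+0.980000+0.945600+0.924600+0.884400))/(1+31/800) = 8493/10000 ≈ 0.849300
step 7 [3.5y] zero: DF = P = 4227/5000 ≈ 0.845400
step 8 [4y] swap r/2=1732/72451: DF=(1 − 1732/72451·(0.989000+0.980000+0.945600+0.924600+0.884400+0.849300+0.845400))/(1+1732/72451) = 2067/2500 ≈ 0.826800

1 1/2 989/1000
2 1 49/50
3 3/2 591/625
4 2 4623/5000
5 5/2 2211/2500
6 3 8493/10000
7 7/2 4227/5000
8 4 2067/2500
DF(1y) is solved at step 2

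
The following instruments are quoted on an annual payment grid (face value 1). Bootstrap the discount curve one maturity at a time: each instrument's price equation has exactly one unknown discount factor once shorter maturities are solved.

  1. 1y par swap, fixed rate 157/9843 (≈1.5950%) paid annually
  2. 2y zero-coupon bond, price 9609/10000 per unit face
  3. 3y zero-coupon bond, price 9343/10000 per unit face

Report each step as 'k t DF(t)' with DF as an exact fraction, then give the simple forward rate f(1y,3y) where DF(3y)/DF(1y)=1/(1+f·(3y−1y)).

1 1 9843/10000
2 2 9609/10000
3 3 9343/10000
f(1y,3y) = ((9843/10000)/(9343/10000) − 1)/(2) = 250/9343 ≈ 2.6758%

step 1 [1y] swap r/1=157/9843: DF=(1 − 157/9843·(0))/(1+157/9843) = 9843/10000 ≈ 0.984300
step 2 [2y] zero: DF = P = 9609/10000 ≈ 0.960900
step 3 [3y] zero: DF = P = 9343/10000 ≈ 0.934300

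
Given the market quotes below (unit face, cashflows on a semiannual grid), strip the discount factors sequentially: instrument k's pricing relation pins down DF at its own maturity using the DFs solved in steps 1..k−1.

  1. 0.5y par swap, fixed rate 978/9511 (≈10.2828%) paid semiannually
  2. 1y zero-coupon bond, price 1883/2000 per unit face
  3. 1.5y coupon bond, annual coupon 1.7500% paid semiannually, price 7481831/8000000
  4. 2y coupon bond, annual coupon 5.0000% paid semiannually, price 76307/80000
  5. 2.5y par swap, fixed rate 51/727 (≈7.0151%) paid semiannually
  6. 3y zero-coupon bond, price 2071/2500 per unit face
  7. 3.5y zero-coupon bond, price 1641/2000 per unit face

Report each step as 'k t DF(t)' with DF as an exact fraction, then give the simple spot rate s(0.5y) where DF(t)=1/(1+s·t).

step 1 [0.5y] swap r/2=489/9511: DF=(1 − 489/9511·(0))/(1+489/9511) = 9511/10000 ≈ 0.951100
step 2 [1y] zero: DF = P = 1883/2000 ≈ 0.941500
step 3 [1.5y] bond c/2=7/800: DF=(7481831/8000000 − 7/800·(0.951100+0.941500))/(1+7/800) = 9107/10000 ≈ 0.910700
step 4 [2y] bond c/2=1/40: DF=(76307/80000 − 1/40·(0.951100+0.941500+0.910700))/(1+1/40) = 4311/5000 ≈ 0.862200
step 5 [2.5y] swap r/2=51/1454: DF=(1 − 51/1454·(0.951100+0.941500+0.910700+0.862200))/(1+51/1454) = 8419/10000 ≈ 0.841900
step 6 [3y] zero: DF = P = 2071/2500 ≈ 0.828400
step 7 [3.5y] zero: DF = P = 1641/2000 ≈ 0.820500

1 1/2 9511/10000
2 1 1883/2000
3 3/2 9107/10000
4 2 4311/5000
5 5/2 8419/10000
6 3 2071/2500
7 7/2 1641/2000
s(0.5y) = (1/(9511/10000) − 1)/(1/2) = 978/9511 ≈ 10.2828%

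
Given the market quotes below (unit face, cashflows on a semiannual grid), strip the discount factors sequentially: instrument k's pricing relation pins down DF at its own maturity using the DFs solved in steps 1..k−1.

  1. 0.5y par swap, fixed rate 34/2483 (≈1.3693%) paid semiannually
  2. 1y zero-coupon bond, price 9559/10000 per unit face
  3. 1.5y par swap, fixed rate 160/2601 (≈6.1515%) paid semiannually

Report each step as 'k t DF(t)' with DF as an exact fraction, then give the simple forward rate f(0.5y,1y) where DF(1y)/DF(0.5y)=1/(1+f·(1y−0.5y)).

1 1/2 2483/2500
2 1 9559/10000
3 3/2 114/125
f(0.5y,1y) = ((2483/2500)/(9559/10000) − 1)/(1/2) = 746/9559 ≈ 7.8042%

step 1 [0.5y] swap r/2=17/2483: DF=(1 − 17/2483·(0))/(1+17/2483) = 2483/2500 ≈ 0.993200
step 2 [1y] zero: DF = P = 9559/10000 ≈ 0.955900
step 3 [1.5y] swap r/2=80/2601: DF=(1 − 80/2601·(0.993200+0.955900))/(1+80/2601) = 114/125 ≈ 0.912000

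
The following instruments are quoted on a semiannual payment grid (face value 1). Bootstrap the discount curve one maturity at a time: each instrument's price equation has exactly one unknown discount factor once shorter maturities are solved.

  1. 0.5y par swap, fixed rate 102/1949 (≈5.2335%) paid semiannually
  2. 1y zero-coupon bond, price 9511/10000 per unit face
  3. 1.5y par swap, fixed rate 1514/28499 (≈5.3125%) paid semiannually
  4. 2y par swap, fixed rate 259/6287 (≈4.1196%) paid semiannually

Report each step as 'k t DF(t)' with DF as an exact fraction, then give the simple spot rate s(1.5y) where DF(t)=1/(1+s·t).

1 1/2 1949/2000
2 1 9511/10000
3 3/2 9243/10000
4 2 9223/10000
s(1.5y) = (1/(9243/10000) − 1)/(3/2) = 1514/27729 ≈ 5.4600%

step 1 [0.5y] swap r/2=51/1949: DF=(1 − 51/1949·(0))/(1+51/1949) = 1949/2000 ≈ 0.974500
step 2 [1y] zero: DF = P = 9511/10000 ≈ 0.951100
step 3 [1.5y] swap r/2=757/28499: DF=(1 − 757/28499·(0.974500+0.951100))/(1+757/28499) = 9243/10000 ≈ 0.924300
step 4 [2y] swap r/2=259/12574: DF=(1 − 259/12574·(0.974500+0.951100+0.924300))/(1+259/12574) = 9223/10000 ≈ 0.922300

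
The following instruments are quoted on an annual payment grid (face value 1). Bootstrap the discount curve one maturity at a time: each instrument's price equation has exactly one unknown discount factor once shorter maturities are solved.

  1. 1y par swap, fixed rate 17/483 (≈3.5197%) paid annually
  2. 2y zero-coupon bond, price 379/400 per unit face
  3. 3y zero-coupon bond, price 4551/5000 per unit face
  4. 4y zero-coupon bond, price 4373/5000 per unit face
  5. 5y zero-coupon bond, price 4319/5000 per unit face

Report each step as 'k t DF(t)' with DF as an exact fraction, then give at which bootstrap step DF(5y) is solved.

step 1 [1y] swap r/1=17/483: DF=(1 − 17/483·(0))/(1+17/483) = 483/500 ≈ 0.966000
step 2 [2y] zero: DF = P = 379/400 ≈ 0.947500
step 3 [3y] zero: DF = P = 4551/5000 ≈ 0.910200
step 4 [4y] zero: DF = P = 4373/5000 ≈ 0.874600
step 5 [5y] zero: DF = P = 4319/5000 ≈ 0.863800

1 1 483/500
2 2 379/400
3 3 4551/5000
4 4 4373/5000
5 5 4319/5000
DF(5y) is solved at step 5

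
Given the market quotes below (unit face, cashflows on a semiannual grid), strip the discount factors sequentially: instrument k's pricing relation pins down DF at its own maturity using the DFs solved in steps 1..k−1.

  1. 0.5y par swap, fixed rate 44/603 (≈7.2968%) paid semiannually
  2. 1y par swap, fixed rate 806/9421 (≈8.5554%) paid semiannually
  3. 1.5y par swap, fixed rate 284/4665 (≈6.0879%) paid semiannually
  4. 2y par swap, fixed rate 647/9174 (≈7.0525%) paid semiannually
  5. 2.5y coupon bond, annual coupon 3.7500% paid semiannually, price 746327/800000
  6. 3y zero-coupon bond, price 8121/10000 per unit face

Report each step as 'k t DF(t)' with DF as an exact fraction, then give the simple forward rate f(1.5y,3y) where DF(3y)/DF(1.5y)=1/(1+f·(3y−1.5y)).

step 1 [0.5y] swap r/2=22/603: DF=(1 − 22/603·(0))/(1+22/603) = 603/625 ≈ 0.964800
step 2 [1y] swap r/2=403/9421: DF=(1 − 403/9421·(0.964800))/(1+403/9421) = 4597/5000 ≈ 0.919400
step 3 [1.5y] swap r/2=142/4665: DF=(1 − 142/4665·(0.964800+0.919400))/(1+142/4665) = 2287/2500 ≈ 0.914800
step 4 [2y] swap r/2=647/18348: DF=(1 − 647/18348·(0.964800+0.919400+0.914800))/(1+647/18348) = 4353/5000 ≈ 0.870600
step 5 [2.5y] bond c/2=3/160: DF=(746327/800000 − 3/160·(0.964800+0.919400+0.914800+0.870600))/(1+3/160) = 4241/5000 ≈ 0.848200
step 6 [3y] zero: DF = P = 8121/10000 ≈ 0.812100

1 1/2 603/625
2 1 4597/5000
3 3/2 2287/2500
4 2 4353/5000
5 5/2 4241/5000
6 3 8121/10000
f(1.5y,3y) = ((2287/2500)/(8121/10000) − 1)/(3/2) = 2054/24363 ≈ 8.4308%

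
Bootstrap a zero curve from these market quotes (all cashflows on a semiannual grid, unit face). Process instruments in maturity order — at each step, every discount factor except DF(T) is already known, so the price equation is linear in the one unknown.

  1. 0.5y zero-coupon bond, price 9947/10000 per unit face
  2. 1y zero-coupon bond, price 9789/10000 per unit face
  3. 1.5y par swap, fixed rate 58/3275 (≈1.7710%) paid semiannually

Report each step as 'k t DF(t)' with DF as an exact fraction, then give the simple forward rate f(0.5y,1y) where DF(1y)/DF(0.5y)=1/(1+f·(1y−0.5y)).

step 1 [0.5y] zero: DF = P = 9947/10000 ≈ 0.994700
step 2 [1y] zero: DF = P = 9789/10000 ≈ 0.978900
step 3 [1.5y] swap r/2=29/3275: DF=(1 − 29/3275·(0.994700+0.978900))/(1+29/3275) = 9739/10000 ≈ 0.973900

1 1/2 9947/10000
2 1 9789/10000
3 3/2 9739/10000
f(0.5y,1y) = ((9947/10000)/(9789/10000) − 1)/(1/2) = 316/9789 ≈ 3.2281%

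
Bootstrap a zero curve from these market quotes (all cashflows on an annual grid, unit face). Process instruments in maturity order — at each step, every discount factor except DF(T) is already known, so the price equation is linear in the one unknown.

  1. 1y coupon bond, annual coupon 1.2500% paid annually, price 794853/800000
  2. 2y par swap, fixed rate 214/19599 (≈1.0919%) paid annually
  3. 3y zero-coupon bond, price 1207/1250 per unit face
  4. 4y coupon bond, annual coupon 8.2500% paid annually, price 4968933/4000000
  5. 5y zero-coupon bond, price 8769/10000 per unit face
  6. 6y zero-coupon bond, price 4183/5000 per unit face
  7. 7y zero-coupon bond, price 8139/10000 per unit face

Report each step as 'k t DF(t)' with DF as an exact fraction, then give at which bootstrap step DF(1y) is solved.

step 1 [1y] bond c/1=1/80: DF=(794853/800000 − 1/80·(0))/(1+1/80) = 9813/10000 ≈ 0.981300
step 2 [2y] swap r/1=214/19599: DF=(1 − 214/19599·(0.981300))/(1+214/19599) = 4893/5000 ≈ 0.978600
step 3 [3y] zero: DF = P = 1207/1250 ≈ 0.965600
step 4 [4y] bond c/1=33/400: DF=(4968933/4000000 − 33/400·(0.981300+0.978600+0.965600))/(1+33/400) = 4623/5000 ≈ 0.924600
step 5 [5y] zero: DF = P = 8769/10000 ≈ 0.876900
step 6 [6y] zero: DF = P = 4183/5000 ≈ 0.836600
step 7 [7y] zero: DF = P = 8139/10000 ≈ 0.813900

1 1 9813/10000
2 2 4893/5000
3 3 1207/1250
4 4 4623/5000
5 5 8769/10000
6 6 4183/5000
7 7 8139/10000
DF(1y) is solved at step 1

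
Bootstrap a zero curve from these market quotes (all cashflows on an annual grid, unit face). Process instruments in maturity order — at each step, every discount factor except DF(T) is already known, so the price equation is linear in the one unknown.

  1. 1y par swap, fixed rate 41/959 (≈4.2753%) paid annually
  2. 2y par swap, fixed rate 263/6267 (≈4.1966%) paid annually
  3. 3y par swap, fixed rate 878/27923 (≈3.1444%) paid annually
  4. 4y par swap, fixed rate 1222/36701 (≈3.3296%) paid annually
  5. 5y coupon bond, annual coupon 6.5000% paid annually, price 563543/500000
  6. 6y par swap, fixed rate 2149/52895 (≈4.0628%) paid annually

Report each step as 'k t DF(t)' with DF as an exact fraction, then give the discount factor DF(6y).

step 1 [1y] swap r/1=41/959: DF=(1 − 41/959·(0))/(1+41/959) = 959/1000 ≈ 0.959000
step 2 [2y] swap r/1=263/6267: DF=(1 − 263/6267·(0.959000))/(1+263/6267) = 9211/10000 ≈ 0.921100
step 3 [3y] swap r/1=878/27923: DF=(1 − 878/27923·(0.959000+0.921100))/(1+878/27923) = 4561/5000 ≈ 0.912200
step 4 [4y] swap r/1=1222/36701: DF=(1 − 1222/36701·(0.959000+0.921100+0.912200))/(1+1222/36701) = 4389/5000 ≈ 0.877800
step 5 [5y] bond c/1=13/200: DF=(563543/500000 − 13/200·(0.959000+0.921100+0.912200+0.877800))/(1+13/200) = 8343/10000 ≈ 0.834300
step 6 [6y] swap r/1=2149/52895: DF=(1 − 2149/52895·(0.959000+0.921100+0.912200+0.877800+0.834300))/(1+2149/52895) = 7851/10000 ≈ 0.785100

1 1 959/1000
2 2 9211/10000
3 3 4561/5000
4 4 4389/5000
5 5 8343/10000
6 6 7851/10000
DF(6y) = 7851/10000 ≈ 0.785100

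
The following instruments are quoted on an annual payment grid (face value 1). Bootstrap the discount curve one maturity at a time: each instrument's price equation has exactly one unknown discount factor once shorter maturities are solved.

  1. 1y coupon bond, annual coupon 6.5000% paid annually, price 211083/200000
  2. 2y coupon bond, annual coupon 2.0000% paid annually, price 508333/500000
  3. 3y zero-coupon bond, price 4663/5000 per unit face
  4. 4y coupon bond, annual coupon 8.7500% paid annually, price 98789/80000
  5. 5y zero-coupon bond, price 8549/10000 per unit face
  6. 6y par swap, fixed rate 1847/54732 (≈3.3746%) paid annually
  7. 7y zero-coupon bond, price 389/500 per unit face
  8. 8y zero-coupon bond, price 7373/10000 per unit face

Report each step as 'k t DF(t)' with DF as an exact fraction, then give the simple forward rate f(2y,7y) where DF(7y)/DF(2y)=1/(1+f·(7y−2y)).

step 1 [1y] bond c/1=13/200: DF=(211083/200000 − 13/200·(0))/(1+13/200) = 991/1000 ≈ 0.991000
step 2 [2y] bond c/1=1/50: DF=(508333/500000 − 1/50·(0.991000))/(1+1/50) = 9773/10000 ≈ 0.977300
step 3 [3y] zero: DF = P = 4663/5000 ≈ 0.932600
step 4 [4y] bond c/1=7/80: DF=(98789/80000 − 7/80·(0.991000+0.977300+0.932600))/(1+7/80) = 9021/10000 ≈ 0.902100
step 5 [5y] zero: DF = P = 8549/10000 ≈ 0.854900
step 6 [6y] swap r/1=1847/54732: DF=(1 − 1847/54732·(0.991000+0.977300+0.932600+0.902100+0.854900))/(1+1847/54732) = 8153/10000 ≈ 0.815300
step 7 [7y] zero: DF = P = 389/500 ≈ 0.778000
step 8 [8y] zero: DF = P = 7373/10000 ≈ 0.737300

1 1 991/1000
2 2 9773/10000
3 3 4663/5000
4 4 9021/10000
5 5 8549/10000
6 6 8153/10000
7 7 389/500
8 8 7373/10000
f(2y,7y) = ((9773/10000)/(389/500) − 1)/(5) = 1993/38900 ≈ 5.1234%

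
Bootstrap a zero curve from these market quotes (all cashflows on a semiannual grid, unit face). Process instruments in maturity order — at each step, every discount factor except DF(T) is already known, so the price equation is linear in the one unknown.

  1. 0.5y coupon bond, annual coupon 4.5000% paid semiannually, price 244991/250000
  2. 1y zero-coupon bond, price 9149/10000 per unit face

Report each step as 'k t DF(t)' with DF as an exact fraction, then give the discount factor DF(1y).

1 1/2 599/625
2 1 9149/10000
DF(1y) = 9149/10000 ≈ 0.914900

step 1 [0.5y] bond c/2=9/400: DF=(244991/250000 − 9/400·(0))/(1+9/400) = 599/625 ≈ 0.958400
step 2 [1y] zero: DF = P = 9149/10000 ≈ 0.914900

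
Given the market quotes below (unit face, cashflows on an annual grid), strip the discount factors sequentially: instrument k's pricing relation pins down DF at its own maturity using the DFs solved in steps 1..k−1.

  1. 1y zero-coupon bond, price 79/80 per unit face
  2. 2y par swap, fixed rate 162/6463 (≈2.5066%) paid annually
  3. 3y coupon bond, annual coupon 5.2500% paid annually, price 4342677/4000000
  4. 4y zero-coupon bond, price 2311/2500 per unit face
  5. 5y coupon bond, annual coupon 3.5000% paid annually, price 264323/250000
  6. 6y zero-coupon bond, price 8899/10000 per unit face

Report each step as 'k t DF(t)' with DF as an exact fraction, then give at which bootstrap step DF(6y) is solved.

step 1 [1y] zero: DF = P = 79/80 ≈ 0.987500
step 2 [2y] swap r/1=162/6463: DF=(1 − 162/6463·(0.987500))/(1+162/6463) = 4757/5000 ≈ 0.951400
step 3 [3y] bond c/1=21/400: DF=(4342677/4000000 − 21/400·(0.987500+0.951400))/(1+21/400) = 2337/2500 ≈ 0.934800
step 4 [4y] zero: DF = P = 2311/2500 ≈ 0.924400
step 5 [5y] bond c/1=7/200: DF=(264323/250000 − 7/200·(0.987500+0.951400+0.934800+0.924400))/(1+7/200) = 8931/10000 ≈ 0.893100
step 6 [6y] zero: DF = P = 8899/10000 ≈ 0.889900

1 1 79/80
2 2 4757/5000
3 3 2337/2500
4 4 2311/2500
5 5 8931/10000
6 6 8899/10000
DF(6y) is solved at step 6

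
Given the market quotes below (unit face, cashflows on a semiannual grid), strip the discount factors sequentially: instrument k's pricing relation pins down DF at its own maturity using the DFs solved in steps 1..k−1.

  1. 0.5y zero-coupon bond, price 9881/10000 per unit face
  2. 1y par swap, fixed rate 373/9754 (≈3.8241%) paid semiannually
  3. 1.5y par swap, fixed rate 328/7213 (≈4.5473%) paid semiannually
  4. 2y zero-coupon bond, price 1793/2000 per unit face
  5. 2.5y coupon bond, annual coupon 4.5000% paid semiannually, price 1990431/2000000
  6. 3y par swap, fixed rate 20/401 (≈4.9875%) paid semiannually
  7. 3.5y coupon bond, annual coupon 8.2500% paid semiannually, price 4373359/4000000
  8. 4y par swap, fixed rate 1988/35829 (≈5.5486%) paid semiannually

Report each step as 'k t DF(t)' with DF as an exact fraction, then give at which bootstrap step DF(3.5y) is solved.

1 1/2 9881/10000
2 1 9627/10000
3 3/2 584/625
4 2 1793/2000
5 5/2 8901/10000
6 3 431/500
7 7/2 2077/2500
8 4 2003/2500
DF(3.5y) is solved at step 7

step 1 [0.5y] zero: DF = P = 9881/10000 ≈ 0.988100
step 2 [1y] swap r/2=373/19508: DF=(1 − 373/19508·(0.988100))/(1+373/19508) = 9627/10000 ≈ 0.962700
step 3 [1.5y] swap r/2=164/7213: DF=(1 − 164/7213·(0.988100+0.962700))/(1+164/7213) = 584/625 ≈ 0.934400
step 4 [2y] zero: DF = P = 1793/2000 ≈ 0.896500
step 5 [2.5y] bond c/2=9/400: DF=(1990431/2000000 − 9/400·(0.988100+0.962700+0.934400+0.896500))/(1+9/400) = 8901/10000 ≈ 0.890100
step 6 [3y] swap r/2=10/401: DF=(1 − 10/401·(0.988100+0.962700+0.934400+0.896500+0.890100))/(1+10/401) = 431/500 ≈ 0.862000
step 7 [3.5y] bond c/2=33/800: DF=(4373359/4000000 − 33/800·(0.988100+0.962700+0.934400+0.896500+0.890100+0.862000))/(1+33/800) = 2077/2500 ≈ 0.830800
step 8 [4y] swap r/2=994/35829: DF=(1 − 994/35829·(0.988100+0.962700+0.934400+0.896500+0.890100+0.862000+0.830800))/(1+994/35829) = 2003/2500 ≈ 0.801200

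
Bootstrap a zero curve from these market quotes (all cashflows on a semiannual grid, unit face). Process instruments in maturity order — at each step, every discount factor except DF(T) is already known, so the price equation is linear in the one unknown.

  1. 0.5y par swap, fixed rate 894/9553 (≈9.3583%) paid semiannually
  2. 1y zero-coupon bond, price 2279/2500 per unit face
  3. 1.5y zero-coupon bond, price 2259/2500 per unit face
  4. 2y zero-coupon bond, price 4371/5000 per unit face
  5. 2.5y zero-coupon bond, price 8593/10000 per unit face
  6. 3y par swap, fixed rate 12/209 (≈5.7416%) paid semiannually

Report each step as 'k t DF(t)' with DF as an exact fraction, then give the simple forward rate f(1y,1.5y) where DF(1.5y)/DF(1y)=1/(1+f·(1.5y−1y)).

step 1 [0.5y] swap r/2=447/9553: DF=(1 − 447/9553·(0))/(1+447/9553) = 9553/10000 ≈ 0.955300
step 2 [1y] zero: DF = P = 2279/2500 ≈ 0.911600
step 3 [1.5y] zero: DF = P = 2259/2500 ≈ 0.903600
step 4 [2y] zero: DF = P = 4371/5000 ≈ 0.874200
step 5 [2.5y] zero: DF = P = 8593/10000 ≈ 0.859300
step 6 [3y] swap r/2=6/209: DF=(1 − 6/209·(0.955300+0.911600+0.903600+0.874200+0.859300))/(1+6/209) = 529/625 ≈ 0.846400

1 1/2 9553/10000
2 1 2279/2500
3 3/2 2259/2500
4 2 4371/5000
5 5/2 8593/10000
6 3 529/625
f(1y,1.5y) = ((2279/2500)/(2259/2500) − 1)/(1/2) = 40/2259 ≈ 1.7707%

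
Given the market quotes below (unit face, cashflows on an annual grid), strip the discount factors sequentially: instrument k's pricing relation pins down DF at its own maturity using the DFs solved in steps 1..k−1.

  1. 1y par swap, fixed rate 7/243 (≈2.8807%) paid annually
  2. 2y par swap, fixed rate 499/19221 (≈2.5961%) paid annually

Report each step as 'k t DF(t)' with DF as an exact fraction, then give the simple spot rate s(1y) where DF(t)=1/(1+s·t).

1 1 243/250
2 2 9501/10000
s(1y) = (1/(243/250) − 1)/(1) = 7/243 ≈ 2.8807%

step 1 [1y] swap r/1=7/243: DF=(1 − 7/243·(0))/(1+7/243) = 243/250 ≈ 0.972000
step 2 [2y] swap r/1=499/19221: DF=(1 − 499/19221·(0.972000))/(1+499/19221) = 9501/10000 ≈ 0.950100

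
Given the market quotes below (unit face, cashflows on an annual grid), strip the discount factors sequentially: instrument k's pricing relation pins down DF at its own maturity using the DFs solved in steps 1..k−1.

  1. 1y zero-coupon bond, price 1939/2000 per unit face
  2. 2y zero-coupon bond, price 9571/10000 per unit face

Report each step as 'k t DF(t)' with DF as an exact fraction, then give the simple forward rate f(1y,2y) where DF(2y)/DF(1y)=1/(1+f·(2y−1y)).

1 1 1939/2000
2 2 9571/10000
f(1y,2y) = ((1939/2000)/(9571/10000) − 1)/(1) = 124/9571 ≈ 1.2956%

step 1 [1y] zero: DF = P = 1939/2000 ≈ 0.969500
step 2 [2y] zero: DF = P = 9571/10000 ≈ 0.957100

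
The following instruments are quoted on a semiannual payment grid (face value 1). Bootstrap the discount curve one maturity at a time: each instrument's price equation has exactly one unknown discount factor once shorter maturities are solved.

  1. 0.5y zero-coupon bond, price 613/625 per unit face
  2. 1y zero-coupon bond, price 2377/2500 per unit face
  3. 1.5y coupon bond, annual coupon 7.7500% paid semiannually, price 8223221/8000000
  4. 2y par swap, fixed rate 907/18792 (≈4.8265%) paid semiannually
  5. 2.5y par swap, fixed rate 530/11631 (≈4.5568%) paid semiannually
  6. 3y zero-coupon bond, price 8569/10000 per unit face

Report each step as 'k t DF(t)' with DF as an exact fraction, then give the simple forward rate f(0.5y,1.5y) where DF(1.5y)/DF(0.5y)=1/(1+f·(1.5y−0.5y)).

step 1 [0.5y] zero: DF = P = 613/625 ≈ 0.980800
step 2 [1y] zero: DF = P = 2377/2500 ≈ 0.950800
step 3 [1.5y] bond c/2=31/800: DF=(8223221/8000000 − 31/800·(0.980800+0.950800))/(1+31/800) = 367/400 ≈ 0.917500
step 4 [2y] swap r/2=907/37584: DF=(1 − 907/37584·(0.980800+0.950800+0.917500))/(1+907/37584) = 9093/10000 ≈ 0.909300
step 5 [2.5y] swap r/2=265/11631: DF=(1 − 265/11631·(0.980800+0.950800+0.917500+0.909300))/(1+265/11631) = 447/500 ≈ 0.894000
step 6 [3y] zero: DF = P = 8569/10000 ≈ 0.856900

1 1/2 613/625
2 1 2377/2500
3 3/2 367/400
4 2 9093/10000
5 5/2 447/500
6 3 8569/10000
f(0.5y,1.5y) = ((613/625)/(367/400) − 1)/(1) = 633/9175 ≈ 6.8992%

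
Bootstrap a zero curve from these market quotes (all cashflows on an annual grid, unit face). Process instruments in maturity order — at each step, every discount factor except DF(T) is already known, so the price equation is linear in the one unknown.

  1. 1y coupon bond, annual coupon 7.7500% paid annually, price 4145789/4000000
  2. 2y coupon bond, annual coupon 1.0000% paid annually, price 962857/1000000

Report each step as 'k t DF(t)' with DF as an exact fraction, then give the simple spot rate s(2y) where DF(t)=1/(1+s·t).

1 1 9619/10000
2 2 4719/5000
s(2y) = (1/(4719/5000) − 1)/(2) = 281/9438 ≈ 2.9773%

step 1 [1y] bond c/1=31/400: DF=(4145789/4000000 − 31/400·(0))/(1+31/400) = 9619/10000 ≈ 0.961900
step 2 [2y] bond c/1=1/100: DF=(962857/1000000 − 1/100·(0.961900))/(1+1/100) = 4719/5000 ≈ 0.943800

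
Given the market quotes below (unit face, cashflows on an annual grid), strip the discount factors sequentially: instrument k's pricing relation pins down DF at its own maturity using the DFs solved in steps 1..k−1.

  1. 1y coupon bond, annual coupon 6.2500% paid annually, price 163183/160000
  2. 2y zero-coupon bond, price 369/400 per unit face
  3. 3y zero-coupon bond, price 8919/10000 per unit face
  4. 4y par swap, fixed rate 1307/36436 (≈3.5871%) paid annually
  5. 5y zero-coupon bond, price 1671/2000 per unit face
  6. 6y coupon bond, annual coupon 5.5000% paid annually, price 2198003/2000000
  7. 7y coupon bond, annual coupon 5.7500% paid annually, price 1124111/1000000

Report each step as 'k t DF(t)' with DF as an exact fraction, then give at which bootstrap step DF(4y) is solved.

step 1 [1y] bond c/1=1/16: DF=(163183/160000 − 1/16·(0))/(1+1/16) = 9599/10000 ≈ 0.959900
step 2 [2y] zero: DF = P = 369/400 ≈ 0.922500
step 3 [3y] zero: DF = P = 8919/10000 ≈ 0.891900
step 4 [4y] swap r/1=1307/36436: DF=(1 − 1307/36436·(0.959900+0.922500+0.891900))/(1+1307/36436) = 8693/10000 ≈ 0.869300
step 5 [5y] zero: DF = P = 1671/2000 ≈ 0.835500
step 6 [6y] bond c/1=11/200: DF=(2198003/2000000 − 11/200·(0.959900+0.922500+0.891900+0.869300+0.835500))/(1+11/200) = 4041/5000 ≈ 0.808200
step 7 [7y] bond c/1=23/400: DF=(1124111/1000000 − 23/400·(0.959900+0.922500+0.891900+0.869300+0.835500+0.808200))/(1+23/400) = 1551/2000 ≈ 0.775500

1 1 9599/10000
2 2 369/400
3 3 8919/10000
4 4 8693/10000
5 5 1671/2000
6 6 4041/5000
7 7 1551/2000
DF(4y) is solved at step 4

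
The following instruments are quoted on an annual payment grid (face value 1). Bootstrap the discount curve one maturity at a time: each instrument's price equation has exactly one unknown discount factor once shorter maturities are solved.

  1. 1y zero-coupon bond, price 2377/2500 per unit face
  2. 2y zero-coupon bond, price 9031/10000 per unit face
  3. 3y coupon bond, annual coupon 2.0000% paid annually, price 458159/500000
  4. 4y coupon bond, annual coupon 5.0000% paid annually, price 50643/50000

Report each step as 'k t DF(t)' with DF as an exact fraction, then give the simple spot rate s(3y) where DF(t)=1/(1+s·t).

1 1 2377/2500
2 2 9031/10000
3 3 431/500
4 4 8353/10000
s(3y) = (1/(431/500) − 1)/(3) = 23/431 ≈ 5.3364%

step 1 [1y] zero: DF = P = 2377/2500 ≈ 0.950800
step 2 [2y] zero: DF = P = 9031/10000 ≈ 0.903100
step 3 [3y] bond c/1=1/50: DF=(458159/500000 − 1/50·(0.950800+0.903100))/(1+1/50) = 431/500 ≈ 0.862000
step 4 [4y] bond c/1=1/20: DF=(50643/50000 − 1/20·(0.950800+0.903100+0.862000))/(1+1/20) = 8353/10000 ≈ 0.835300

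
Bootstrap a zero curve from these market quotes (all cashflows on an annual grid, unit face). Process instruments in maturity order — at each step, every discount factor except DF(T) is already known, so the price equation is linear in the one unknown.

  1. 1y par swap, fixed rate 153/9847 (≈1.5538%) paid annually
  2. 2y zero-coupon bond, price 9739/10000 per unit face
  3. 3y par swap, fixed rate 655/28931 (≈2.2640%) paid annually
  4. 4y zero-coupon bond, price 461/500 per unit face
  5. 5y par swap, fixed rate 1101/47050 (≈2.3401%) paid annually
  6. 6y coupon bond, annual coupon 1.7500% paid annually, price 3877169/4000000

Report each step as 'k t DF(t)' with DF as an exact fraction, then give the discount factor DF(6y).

1 1 9847/10000
2 2 9739/10000
3 3 1869/2000
4 4 461/500
5 5 8899/10000
6 6 8717/10000
DF(6y) = 8717/10000 ≈ 0.871700

step 1 [1y] swap r/1=153/9847: DF=(1 − 153/9847·(0))/(1+153/9847) = 9847/10000 ≈ 0.984700
step 2 [2y] zero: DF = P = 9739/10000 ≈ 0.973900
step 3 [3y] swap r/1=655/28931: DF=(1 − 655/28931·(0.984700+0.973900))/(1+655/28931) = 1869/2000 ≈ 0.934500
step 4 [4y] zero: DF = P = 461/500 ≈ 0.922000
step 5 [5y] swap r/1=1101/47050: DF=(1 − 1101/47050·(0.984700+0.973900+0.934500+0.922000))/(1+1101/47050) = 8899/10000 ≈ 0.889900
step 6 [6y] bond c/1=7/400: DF=(3877169/4000000 − 7/400·(0.984700+0.973900+0.934500+0.922000+0.889900))/(1+7/400) = 8717/10000 ≈ 0.871700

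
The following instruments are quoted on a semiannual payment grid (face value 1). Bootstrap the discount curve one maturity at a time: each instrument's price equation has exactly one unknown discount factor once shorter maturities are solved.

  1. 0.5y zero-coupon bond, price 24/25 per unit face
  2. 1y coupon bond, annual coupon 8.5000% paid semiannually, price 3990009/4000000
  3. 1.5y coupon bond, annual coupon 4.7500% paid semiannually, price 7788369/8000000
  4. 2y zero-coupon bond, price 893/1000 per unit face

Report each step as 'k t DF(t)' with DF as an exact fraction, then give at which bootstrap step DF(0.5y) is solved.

1 1/2 24/25
2 1 9177/10000
3 3/2 4537/5000
4 2 893/1000
DF(0.5y) is solved at step 1

step 1 [0.5y] zero: DF = P = 24/25 ≈ 0.960000
step 2 [1y] bond c/2=17/400: DF=(3990009/4000000 − 17/400·(0.960000))/(1+17/400) = 9177/10000 ≈ 0.917700
step 3 [1.5y] bond c/2=19/800: DF=(7788369/8000000 − 19/800·(0.960000+0.917700))/(1+19/800) = 4537/5000 ≈ 0.907400
step 4 [2y] zero: DF = P = 893/1000 ≈ 0.893000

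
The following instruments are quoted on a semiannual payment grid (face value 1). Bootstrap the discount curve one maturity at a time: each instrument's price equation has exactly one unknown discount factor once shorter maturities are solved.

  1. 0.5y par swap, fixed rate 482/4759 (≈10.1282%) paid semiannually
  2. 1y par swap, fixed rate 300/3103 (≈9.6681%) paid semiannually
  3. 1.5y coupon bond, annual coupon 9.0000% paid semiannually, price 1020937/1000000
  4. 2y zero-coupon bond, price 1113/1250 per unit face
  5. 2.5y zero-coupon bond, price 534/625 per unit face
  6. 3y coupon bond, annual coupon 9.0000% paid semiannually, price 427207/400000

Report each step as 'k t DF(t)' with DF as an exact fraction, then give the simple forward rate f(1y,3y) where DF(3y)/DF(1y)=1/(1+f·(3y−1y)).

step 1 [0.5y] swap r/2=241/4759: DF=(1 − 241/4759·(0))/(1+241/4759) = 4759/5000 ≈ 0.951800
step 2 [1y] swap r/2=150/3103: DF=(1 − 150/3103·(0.951800))/(1+150/3103) = 91/100 ≈ 0.910000
step 3 [1.5y] bond c/2=9/200: DF=(1020937/1000000 − 9/200·(0.951800+0.910000))/(1+9/200) = 1121/1250 ≈ 0.896800
step 4 [2y] zero: DF = P = 1113/1250 ≈ 0.890400
step 5 [2.5y] zero: DF = P = 534/625 ≈ 0.854400
step 6 [3y] bond c/2=9/200: DF=(427207/400000 − 9/200·(0.951800+0.910000+0.896800+0.890400+0.854400))/(1+9/200) = 8281/10000 ≈ 0.828100

1 1/2 4759/5000
2 1 91/100
3 3/2 1121/1250
4 2 1113/1250
5 5/2 534/625
6 3 8281/10000
f(1y,3y) = ((91/100)/(8281/10000) − 1)/(2) = 9/182 ≈ 4.9451%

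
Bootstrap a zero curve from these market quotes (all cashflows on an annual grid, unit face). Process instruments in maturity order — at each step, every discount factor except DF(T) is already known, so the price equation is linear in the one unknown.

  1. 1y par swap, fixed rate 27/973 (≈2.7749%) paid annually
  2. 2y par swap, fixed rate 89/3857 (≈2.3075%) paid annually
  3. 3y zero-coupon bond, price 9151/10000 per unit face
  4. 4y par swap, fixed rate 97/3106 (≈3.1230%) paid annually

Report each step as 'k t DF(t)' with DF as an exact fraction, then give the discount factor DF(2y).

step 1 [1y] swap r/1=27/973: DF=(1 − 27/973·(0))/(1+27/973) = 973/1000 ≈ 0.973000
step 2 [2y] swap r/1=89/3857: DF=(1 − 89/3857·(0.973000))/(1+89/3857) = 1911/2000 ≈ 0.955500
step 3 [3y] zero: DF = P = 9151/10000 ≈ 0.915100
step 4 [4y] swap r/1=97/3106: DF=(1 − 97/3106·(0.973000+0.955500+0.915100))/(1+97/3106) = 2209/2500 ≈ 0.883600

1 1 973/1000
2 2 1911/2000
3 3 9151/10000
4 4 2209/2500
DF(2y) = 1911/2000 ≈ 0.955500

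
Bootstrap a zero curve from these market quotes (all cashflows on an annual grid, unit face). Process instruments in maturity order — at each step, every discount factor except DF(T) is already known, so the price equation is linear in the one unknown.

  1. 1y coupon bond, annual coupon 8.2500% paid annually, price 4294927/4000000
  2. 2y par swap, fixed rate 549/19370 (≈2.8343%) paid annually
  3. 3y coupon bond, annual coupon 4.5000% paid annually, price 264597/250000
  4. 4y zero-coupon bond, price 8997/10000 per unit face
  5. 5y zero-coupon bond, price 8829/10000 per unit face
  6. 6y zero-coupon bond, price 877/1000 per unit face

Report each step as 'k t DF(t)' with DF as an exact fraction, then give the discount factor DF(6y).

step 1 [1y] bond c/1=33/400: DF=(4294927/4000000 − 33/400·(0))/(1+33/400) = 9919/10000 ≈ 0.991900
step 2 [2y] swap r/1=549/19370: DF=(1 − 549/19370·(0.991900))/(1+549/19370) = 9451/10000 ≈ 0.945100
step 3 [3y] bond c/1=9/200: DF=(264597/250000 − 9/200·(0.991900+0.945100))/(1+9/200) = 4647/5000 ≈ 0.929400
step 4 [4y] zero: DF = P = 8997/10000 ≈ 0.899700
step 5 [5y] zero: DF = P = 8829/10000 ≈ 0.882900
step 6 [6y] zero: DF = P = 877/1000 ≈ 0.877000

1 1 9919/10000
2 2 9451/10000
3 3 4647/5000
4 4 8997/10000
5 5 8829/10000
6 6 877/1000
DF(6y) = 877/1000 ≈ 0.877000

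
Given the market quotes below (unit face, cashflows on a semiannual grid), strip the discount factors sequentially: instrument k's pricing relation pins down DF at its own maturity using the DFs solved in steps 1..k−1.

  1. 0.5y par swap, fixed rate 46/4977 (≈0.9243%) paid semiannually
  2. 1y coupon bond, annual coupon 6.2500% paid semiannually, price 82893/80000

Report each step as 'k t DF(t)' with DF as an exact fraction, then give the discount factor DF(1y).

step 1 [0.5y] swap r/2=23/4977: DF=(1 − 23/4977·(0))/(1+23/4977) = 4977/5000 ≈ 0.995400
step 2 [1y] bond c/2=1/32: DF=(82893/80000 − 1/32·(0.995400))/(1+1/32) = 4873/5000 ≈ 0.974600

1 1/2 4977/5000
2 1 4873/5000
DF(1y) = 4873/5000 ≈ 0.974600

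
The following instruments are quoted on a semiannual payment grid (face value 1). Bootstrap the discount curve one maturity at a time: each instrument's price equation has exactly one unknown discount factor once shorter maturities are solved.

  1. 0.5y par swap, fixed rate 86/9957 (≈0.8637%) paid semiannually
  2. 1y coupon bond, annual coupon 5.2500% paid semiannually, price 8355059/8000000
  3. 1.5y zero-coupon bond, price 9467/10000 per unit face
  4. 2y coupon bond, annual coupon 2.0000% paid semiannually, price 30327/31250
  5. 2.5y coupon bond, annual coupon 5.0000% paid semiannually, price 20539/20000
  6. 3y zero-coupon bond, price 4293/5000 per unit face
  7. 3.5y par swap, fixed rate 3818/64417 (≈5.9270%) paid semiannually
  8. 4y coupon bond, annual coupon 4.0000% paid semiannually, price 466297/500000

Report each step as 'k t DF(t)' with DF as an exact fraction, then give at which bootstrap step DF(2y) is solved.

1 1/2 9957/10000
2 1 4961/5000
3 3/2 9467/10000
4 2 4659/5000
5 5/2 2269/2500
6 3 4293/5000
7 7/2 8091/10000
8 4 197/250
DF(2y) is solved at step 4

step 1 [0.5y] swap r/2=43/9957: DF=(1 − 43/9957·(0))/(1+43/9957) = 9957/10000 ≈ 0.995700
step 2 [1y] bond c/2=21/800: DF=(8355059/8000000 − 21/800·(0.995700))/(1+21/800) = 4961/5000 ≈ 0.992200
step 3 [1.5y] zero: DF = P = 9467/10000 ≈ 0.946700
step 4 [2y] bond c/2=1/100: DF=(30327/31250 − 1/100·(0.995700+0.992200+0.946700))/(1+1/100) = 4659/5000 ≈ 0.931800
step 5 [2.5y] bond c/2=1/40: DF=(20539/20000 − 1/40·(0.995700+0.992200+0.946700+0.931800))/(1+1/40) = 2269/2500 ≈ 0.907600
step 6 [3y] zero: DF = P = 4293/5000 ≈ 0.858600
step 7 [3.5y] swap r/2=1909/64417: DF=(1 − 1909/64417·(0.995700+0.992200+0.946700+0.931800+0.907600+0.858600))/(1+1909/64417) = 8091/10000 ≈ 0.809100
step 8 [4y] bond c/2=1/50: DF=(466297/500000 − 1/50·(0.995700+0.992200+0.946700+0.931800+0.907600+0.858600+0.809100))/(1+1/50) = 197/250 ≈ 0.788000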